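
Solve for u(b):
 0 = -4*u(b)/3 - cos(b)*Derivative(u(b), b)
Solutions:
 u(b) = C1*(sin(b) - 1)^(2/3)/(sin(b) + 1)^(2/3)


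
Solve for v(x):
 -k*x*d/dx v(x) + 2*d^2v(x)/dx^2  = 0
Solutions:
 v(x) = Piecewise((-sqrt(pi)*C1*erf(x*sqrt(-k)/2)/sqrt(-k) - C2, (k > 0) | (k < 0)), (-C1*x - C2, True))


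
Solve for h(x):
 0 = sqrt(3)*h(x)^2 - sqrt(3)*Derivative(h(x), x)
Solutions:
 h(x) = -1/(C1 + x)


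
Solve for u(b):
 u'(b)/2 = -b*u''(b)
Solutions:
 u(b) = C1 + C2*sqrt(b)


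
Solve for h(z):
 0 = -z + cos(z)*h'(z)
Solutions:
 h(z) = C1 + Integral(z/cos(z), z)


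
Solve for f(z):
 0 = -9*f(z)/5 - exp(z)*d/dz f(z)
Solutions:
 f(z) = C1*exp(9*exp(-z)/5)


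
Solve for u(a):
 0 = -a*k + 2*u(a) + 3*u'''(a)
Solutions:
 u(a) = C3*exp(-2^(1/3)*3^(2/3)*a/3) + a*k/2 + (C1*sin(2^(1/3)*3^(1/6)*a/2) + C2*cos(2^(1/3)*3^(1/6)*a/2))*exp(2^(1/3)*3^(2/3)*a/6)


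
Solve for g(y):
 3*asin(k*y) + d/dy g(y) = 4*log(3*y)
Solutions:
 g(y) = C1 + 4*y*log(y) - 4*y + 4*y*log(3) - 3*Piecewise((y*asin(k*y) + sqrt(-k^2*y^2 + 1)/k, Ne(k, 0)), (0, True))


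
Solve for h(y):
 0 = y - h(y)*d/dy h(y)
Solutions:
 h(y) = -sqrt(C1 + y^2)
 h(y) = sqrt(C1 + y^2)


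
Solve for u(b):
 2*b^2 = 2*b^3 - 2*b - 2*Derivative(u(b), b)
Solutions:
 u(b) = C1 + b^4/4 - b^3/3 - b^2/2


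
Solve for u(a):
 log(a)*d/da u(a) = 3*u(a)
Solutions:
 u(a) = C1*exp(3*li(a))


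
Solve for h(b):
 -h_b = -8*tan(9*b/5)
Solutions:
 h(b) = C1 - 40*log(cos(9*b/5))/9


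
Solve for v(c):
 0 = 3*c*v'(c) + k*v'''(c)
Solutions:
 v(c) = C1 + Integral(C2*airyai(3^(1/3)*c*(-1/k)^(1/3)) + C3*airybi(3^(1/3)*c*(-1/k)^(1/3)), c)


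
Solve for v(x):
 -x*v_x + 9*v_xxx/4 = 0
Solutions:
 v(x) = C1 + Integral(C2*airyai(2^(2/3)*3^(1/3)*x/3) + C3*airybi(2^(2/3)*3^(1/3)*x/3), x)


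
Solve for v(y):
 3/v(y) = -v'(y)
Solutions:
 v(y) = -sqrt(C1 - 6*y)
 v(y) = sqrt(C1 - 6*y)


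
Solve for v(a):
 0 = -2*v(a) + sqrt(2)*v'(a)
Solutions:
 v(a) = C1*exp(sqrt(2)*a)


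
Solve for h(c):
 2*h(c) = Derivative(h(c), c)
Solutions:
 h(c) = C1*exp(2*c)


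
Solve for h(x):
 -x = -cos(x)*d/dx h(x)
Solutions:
 h(x) = C1 + Integral(x/cos(x), x)


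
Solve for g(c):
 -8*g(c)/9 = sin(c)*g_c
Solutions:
 g(c) = C1*(cos(c) + 1)^(4/9)/(cos(c) - 1)^(4/9)


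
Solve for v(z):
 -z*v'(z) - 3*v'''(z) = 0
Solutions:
 v(z) = C1 + Integral(C2*airyai(-3^(2/3)*z/3) + C3*airybi(-3^(2/3)*z/3), z)


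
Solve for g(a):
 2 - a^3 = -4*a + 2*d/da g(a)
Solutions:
 g(a) = C1 - a^4/8 + a^2 + a


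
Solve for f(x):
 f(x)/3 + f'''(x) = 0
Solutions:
 f(x) = C3*exp(-3^(2/3)*x/3) + (C1*sin(3^(1/6)*x/2) + C2*cos(3^(1/6)*x/2))*exp(3^(2/3)*x/6)


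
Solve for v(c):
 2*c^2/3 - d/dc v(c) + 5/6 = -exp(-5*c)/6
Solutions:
 v(c) = C1 + 2*c^3/9 + 5*c/6 - exp(-5*c)/30


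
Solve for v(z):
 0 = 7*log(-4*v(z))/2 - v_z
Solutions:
 -2*Integral(1/(log(-_y) + 2*log(2)), (_y, v(z)))/7 = C1 - z


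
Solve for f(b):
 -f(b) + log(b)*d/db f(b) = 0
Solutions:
 f(b) = C1*exp(li(b))


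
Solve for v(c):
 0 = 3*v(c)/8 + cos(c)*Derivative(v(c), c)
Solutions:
 v(c) = C1*(sin(c) - 1)^(3/16)/(sin(c) + 1)^(3/16)


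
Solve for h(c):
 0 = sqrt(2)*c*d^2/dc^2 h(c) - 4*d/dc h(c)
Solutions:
 h(c) = C1 + C2*c^(1 + 2*sqrt(2))


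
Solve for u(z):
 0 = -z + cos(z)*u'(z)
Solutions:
 u(z) = C1 + Integral(z/cos(z), z)


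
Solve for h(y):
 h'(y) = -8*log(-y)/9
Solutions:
 h(y) = C1 - 8*y*log(-y)/9 + 8*y/9


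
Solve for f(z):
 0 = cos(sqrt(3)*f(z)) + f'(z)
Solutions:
 f(z) = sqrt(3)*(pi - asin((exp(2*sqrt(3)*C1) + exp(2*sqrt(3)*z))/(exp(2*sqrt(3)*C1) - exp(2*sqrt(3)*z))))/3
 f(z) = sqrt(3)*asin((exp(2*sqrt(3)*C1) + exp(2*sqrt(3)*z))/(exp(2*sqrt(3)*C1) - exp(2*sqrt(3)*z)))/3


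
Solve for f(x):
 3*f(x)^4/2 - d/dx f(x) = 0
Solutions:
 f(x) = 2^(1/3)*(-1/(C1 + 9*x))^(1/3)
 f(x) = 2^(1/3)*(-1/(C1 + 3*x))^(1/3)*(-3^(2/3) - 3*3^(1/6)*I)/6
 f(x) = 2^(1/3)*(-1/(C1 + 3*x))^(1/3)*(-3^(2/3) + 3*3^(1/6)*I)/6


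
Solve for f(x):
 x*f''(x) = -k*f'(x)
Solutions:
 f(x) = C1 + x^(1 - re(k))*(C2*sin(log(x)*Abs(im(k))) + C3*cos(log(x)*im(k)))


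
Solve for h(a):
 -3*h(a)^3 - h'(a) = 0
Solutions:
 h(a) = -sqrt(2)*sqrt(-1/(C1 - 3*a))/2
 h(a) = sqrt(2)*sqrt(-1/(C1 - 3*a))/2


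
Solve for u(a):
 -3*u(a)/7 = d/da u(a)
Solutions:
 u(a) = C1*exp(-3*a/7)


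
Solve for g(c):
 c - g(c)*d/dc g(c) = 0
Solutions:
 g(c) = -sqrt(C1 + c^2)
 g(c) = sqrt(C1 + c^2)


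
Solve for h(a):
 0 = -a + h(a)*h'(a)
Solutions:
 h(a) = -sqrt(C1 + a^2)
 h(a) = sqrt(C1 + a^2)


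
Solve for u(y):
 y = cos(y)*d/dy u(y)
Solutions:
 u(y) = C1 + Integral(y/cos(y), y)


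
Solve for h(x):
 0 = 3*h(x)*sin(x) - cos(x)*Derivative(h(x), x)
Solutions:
 h(x) = C1/cos(x)^3


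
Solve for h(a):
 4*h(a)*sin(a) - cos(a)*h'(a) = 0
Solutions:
 h(a) = C1/cos(a)^4


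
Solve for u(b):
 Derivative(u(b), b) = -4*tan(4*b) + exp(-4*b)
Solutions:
 u(b) = C1 - log(tan(4*b)^2 + 1)/2 - exp(-4*b)/4


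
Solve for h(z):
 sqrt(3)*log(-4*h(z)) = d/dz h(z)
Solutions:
 -sqrt(3)*Integral(1/(log(-_y) + 2*log(2)), (_y, h(z)))/3 = C1 - z


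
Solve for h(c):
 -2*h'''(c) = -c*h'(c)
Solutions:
 h(c) = C1 + Integral(C2*airyai(2^(2/3)*c/2) + C3*airybi(2^(2/3)*c/2), c)


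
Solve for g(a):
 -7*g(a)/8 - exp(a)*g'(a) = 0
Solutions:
 g(a) = C1*exp(7*exp(-a)/8)


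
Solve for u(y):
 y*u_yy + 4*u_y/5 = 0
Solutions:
 u(y) = C1 + C2*y^(1/5)


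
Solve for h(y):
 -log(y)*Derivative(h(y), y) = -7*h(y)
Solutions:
 h(y) = C1*exp(7*li(y))


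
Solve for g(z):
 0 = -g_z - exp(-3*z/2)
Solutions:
 g(z) = C1 + 2*exp(-3*z/2)/3


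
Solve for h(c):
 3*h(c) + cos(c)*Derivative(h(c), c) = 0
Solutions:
 h(c) = C1*(sin(c) - 1)^(3/2)/(sin(c) + 1)^(3/2)


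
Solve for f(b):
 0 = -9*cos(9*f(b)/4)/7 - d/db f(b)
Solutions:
 9*b/7 - 2*log(sin(9*f(b)/4) - 1)/9 + 2*log(sin(9*f(b)/4) + 1)/9 = C1


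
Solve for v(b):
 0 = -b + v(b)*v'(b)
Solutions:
 v(b) = -sqrt(C1 + b^2)
 v(b) = sqrt(C1 + b^2)


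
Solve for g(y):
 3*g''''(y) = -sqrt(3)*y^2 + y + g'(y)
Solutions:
 g(y) = C1 + C4*exp(3^(2/3)*y/3) + sqrt(3)*y^3/3 - y^2/2 + (C2*sin(3^(1/6)*y/2) + C3*cos(3^(1/6)*y/2))*exp(-3^(2/3)*y/6)


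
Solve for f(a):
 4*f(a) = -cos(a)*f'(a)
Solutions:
 f(a) = C1*(sin(a)^2 - 2*sin(a) + 1)/(sin(a)^2 + 2*sin(a) + 1)


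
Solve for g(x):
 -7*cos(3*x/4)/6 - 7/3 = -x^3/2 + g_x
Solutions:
 g(x) = C1 + x^4/8 - 7*x/3 - 14*sin(3*x/4)/9


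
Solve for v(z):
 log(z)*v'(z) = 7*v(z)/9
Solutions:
 v(z) = C1*exp(7*li(z)/9)


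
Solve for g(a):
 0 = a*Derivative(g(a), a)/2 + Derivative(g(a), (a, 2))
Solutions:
 g(a) = C1 + C2*erf(a/2)


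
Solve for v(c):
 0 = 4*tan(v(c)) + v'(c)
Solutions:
 v(c) = pi - asin(C1*exp(-4*c))
 v(c) = asin(C1*exp(-4*c))


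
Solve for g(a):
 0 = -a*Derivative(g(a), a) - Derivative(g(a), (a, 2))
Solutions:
 g(a) = C1 + C2*erf(sqrt(2)*a/2)


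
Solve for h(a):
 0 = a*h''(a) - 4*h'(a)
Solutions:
 h(a) = C1 + C2*a^5


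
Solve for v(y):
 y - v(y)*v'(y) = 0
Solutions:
 v(y) = -sqrt(C1 + y^2)
 v(y) = sqrt(C1 + y^2)


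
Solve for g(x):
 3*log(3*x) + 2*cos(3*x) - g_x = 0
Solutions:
 g(x) = C1 + 3*x*log(x) - 3*x + 3*x*log(3) + 2*sin(3*x)/3


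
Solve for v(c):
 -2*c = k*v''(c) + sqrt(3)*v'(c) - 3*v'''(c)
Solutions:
 v(c) = C1 + C2*exp(c*(k - sqrt(k^2 + 12*sqrt(3)))/6) + C3*exp(c*(k + sqrt(k^2 + 12*sqrt(3)))/6) - sqrt(3)*c^2/3 + 2*c*k/3


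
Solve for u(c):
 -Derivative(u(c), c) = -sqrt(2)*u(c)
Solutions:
 u(c) = C1*exp(sqrt(2)*c)


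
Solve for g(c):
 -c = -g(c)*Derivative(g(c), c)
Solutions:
 g(c) = -sqrt(C1 + c^2)
 g(c) = sqrt(C1 + c^2)


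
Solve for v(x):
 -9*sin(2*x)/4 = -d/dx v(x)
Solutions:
 v(x) = C1 - 9*cos(2*x)/8


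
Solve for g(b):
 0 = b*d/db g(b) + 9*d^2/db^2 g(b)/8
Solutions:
 g(b) = C1 + C2*erf(2*b/3)


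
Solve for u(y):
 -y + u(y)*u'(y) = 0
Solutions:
 u(y) = -sqrt(C1 + y^2)
 u(y) = sqrt(C1 + y^2)


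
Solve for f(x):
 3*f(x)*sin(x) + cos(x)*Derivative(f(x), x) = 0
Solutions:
 f(x) = C1*cos(x)^3


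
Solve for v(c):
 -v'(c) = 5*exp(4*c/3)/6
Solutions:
 v(c) = C1 - 5*exp(4*c/3)/8


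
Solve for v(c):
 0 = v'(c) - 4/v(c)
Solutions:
 v(c) = -sqrt(C1 + 8*c)
 v(c) = sqrt(C1 + 8*c)


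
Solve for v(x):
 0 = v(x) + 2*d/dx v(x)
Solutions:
 v(x) = C1*exp(-x/2)


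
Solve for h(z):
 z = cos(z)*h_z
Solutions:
 h(z) = C1 + Integral(z/cos(z), z)


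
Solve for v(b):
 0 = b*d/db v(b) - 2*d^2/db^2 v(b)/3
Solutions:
 v(b) = C1 + C2*erfi(sqrt(3)*b/2)


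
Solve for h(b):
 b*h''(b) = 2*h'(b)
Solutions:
 h(b) = C1 + C2*b^3


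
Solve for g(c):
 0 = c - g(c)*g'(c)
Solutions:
 g(c) = -sqrt(C1 + c^2)
 g(c) = sqrt(C1 + c^2)


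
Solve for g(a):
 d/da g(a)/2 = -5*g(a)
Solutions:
 g(a) = C1*exp(-10*a)


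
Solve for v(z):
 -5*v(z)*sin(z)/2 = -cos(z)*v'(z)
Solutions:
 v(z) = C1/cos(z)^(5/2)


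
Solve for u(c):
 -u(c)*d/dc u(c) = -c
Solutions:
 u(c) = -sqrt(C1 + c^2)
 u(c) = sqrt(C1 + c^2)


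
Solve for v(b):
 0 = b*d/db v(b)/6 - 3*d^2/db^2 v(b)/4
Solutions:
 v(b) = C1 + C2*erfi(b/3)


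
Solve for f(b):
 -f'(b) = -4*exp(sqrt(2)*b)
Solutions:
 f(b) = C1 + 2*sqrt(2)*exp(sqrt(2)*b)


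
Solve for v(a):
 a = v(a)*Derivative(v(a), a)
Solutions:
 v(a) = -sqrt(C1 + a^2)
 v(a) = sqrt(C1 + a^2)


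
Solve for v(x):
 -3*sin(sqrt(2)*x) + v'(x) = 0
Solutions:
 v(x) = C1 - 3*sqrt(2)*cos(sqrt(2)*x)/2


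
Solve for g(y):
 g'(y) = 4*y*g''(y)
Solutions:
 g(y) = C1 + C2*y^(5/4)


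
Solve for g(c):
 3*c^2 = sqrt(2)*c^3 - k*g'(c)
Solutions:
 g(c) = C1 + sqrt(2)*c^4/(4*k) - c^3/k


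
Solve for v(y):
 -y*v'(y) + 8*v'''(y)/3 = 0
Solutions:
 v(y) = C1 + Integral(C2*airyai(3^(1/3)*y/2) + C3*airybi(3^(1/3)*y/2), y)


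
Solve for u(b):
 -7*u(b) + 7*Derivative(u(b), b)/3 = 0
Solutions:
 u(b) = C1*exp(3*b)


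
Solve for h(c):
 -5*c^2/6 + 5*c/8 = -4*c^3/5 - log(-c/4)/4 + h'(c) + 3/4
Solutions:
 h(c) = C1 + c^4/5 - 5*c^3/18 + 5*c^2/16 + c*log(-c)/4 + c*(-1 - log(2)/2)


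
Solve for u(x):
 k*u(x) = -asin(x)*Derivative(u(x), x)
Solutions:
 u(x) = C1*exp(-k*Integral(1/asin(x), x))


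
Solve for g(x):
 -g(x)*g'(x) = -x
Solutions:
 g(x) = -sqrt(C1 + x^2)
 g(x) = sqrt(C1 + x^2)


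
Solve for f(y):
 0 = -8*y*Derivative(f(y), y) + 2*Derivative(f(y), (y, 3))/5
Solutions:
 f(y) = C1 + Integral(C2*airyai(20^(1/3)*y) + C3*airybi(20^(1/3)*y), y)


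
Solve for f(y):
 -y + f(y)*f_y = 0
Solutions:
 f(y) = -sqrt(C1 + y^2)
 f(y) = sqrt(C1 + y^2)


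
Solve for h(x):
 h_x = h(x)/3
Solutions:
 h(x) = C1*exp(x/3)


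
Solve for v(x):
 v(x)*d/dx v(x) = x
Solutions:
 v(x) = -sqrt(C1 + x^2)
 v(x) = sqrt(C1 + x^2)


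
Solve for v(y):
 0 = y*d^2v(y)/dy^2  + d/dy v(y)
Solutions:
 v(y) = C1 + C2*log(y)


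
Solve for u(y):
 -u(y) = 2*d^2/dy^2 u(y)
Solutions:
 u(y) = C1*sin(sqrt(2)*y/2) + C2*cos(sqrt(2)*y/2)


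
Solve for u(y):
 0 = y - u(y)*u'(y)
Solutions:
 u(y) = -sqrt(C1 + y^2)
 u(y) = sqrt(C1 + y^2)


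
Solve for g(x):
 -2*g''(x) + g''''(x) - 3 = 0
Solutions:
 g(x) = C1 + C2*x + C3*exp(-sqrt(2)*x) + C4*exp(sqrt(2)*x) - 3*x^2/4


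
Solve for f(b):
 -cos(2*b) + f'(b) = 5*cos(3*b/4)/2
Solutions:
 f(b) = C1 + 10*sin(3*b/4)/3 + sin(2*b)/2


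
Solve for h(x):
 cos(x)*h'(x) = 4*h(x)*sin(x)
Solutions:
 h(x) = C1/cos(x)^4


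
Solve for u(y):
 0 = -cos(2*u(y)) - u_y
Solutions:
 u(y) = -asin((C1 + exp(4*y))/(C1 - exp(4*y)))/2 + pi/2
 u(y) = asin((C1 + exp(4*y))/(C1 - exp(4*y)))/2


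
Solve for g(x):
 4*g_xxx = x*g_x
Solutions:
 g(x) = C1 + Integral(C2*airyai(2^(1/3)*x/2) + C3*airybi(2^(1/3)*x/2), x)


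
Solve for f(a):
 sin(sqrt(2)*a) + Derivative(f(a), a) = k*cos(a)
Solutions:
 f(a) = C1 + k*sin(a) + sqrt(2)*cos(sqrt(2)*a)/2


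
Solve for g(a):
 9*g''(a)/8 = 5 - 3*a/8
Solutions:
 g(a) = C1 + C2*a - a^3/18 + 20*a^2/9


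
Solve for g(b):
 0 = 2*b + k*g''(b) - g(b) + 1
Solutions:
 g(b) = C1*exp(-b*sqrt(1/k)) + C2*exp(b*sqrt(1/k)) + 2*b + 1


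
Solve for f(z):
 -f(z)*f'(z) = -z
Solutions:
 f(z) = -sqrt(C1 + z^2)
 f(z) = sqrt(C1 + z^2)


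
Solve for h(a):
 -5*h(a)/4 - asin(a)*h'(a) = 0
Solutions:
 h(a) = C1*exp(-5*Integral(1/asin(a), a)/4)


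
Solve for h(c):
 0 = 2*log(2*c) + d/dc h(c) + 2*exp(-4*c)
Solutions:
 h(c) = C1 - 2*c*log(c) + 2*c*(1 - log(2)) + exp(-4*c)/2


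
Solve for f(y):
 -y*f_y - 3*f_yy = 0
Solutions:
 f(y) = C1 + C2*erf(sqrt(6)*y/6)


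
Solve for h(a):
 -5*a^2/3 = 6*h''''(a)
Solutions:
 h(a) = C1 + C2*a + C3*a^2 + C4*a^3 - a^6/1296


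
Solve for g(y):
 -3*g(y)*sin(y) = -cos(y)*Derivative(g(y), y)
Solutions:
 g(y) = C1/cos(y)^3


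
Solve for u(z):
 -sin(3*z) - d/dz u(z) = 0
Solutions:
 u(z) = C1 + cos(3*z)/3


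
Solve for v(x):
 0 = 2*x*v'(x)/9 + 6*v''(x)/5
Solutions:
 v(x) = C1 + C2*erf(sqrt(30)*x/18)


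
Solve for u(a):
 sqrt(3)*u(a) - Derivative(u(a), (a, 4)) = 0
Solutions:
 u(a) = C1*exp(-3^(1/8)*a) + C2*exp(3^(1/8)*a) + C3*sin(3^(1/8)*a) + C4*cos(3^(1/8)*a)


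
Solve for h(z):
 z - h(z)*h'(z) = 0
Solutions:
 h(z) = -sqrt(C1 + z^2)
 h(z) = sqrt(C1 + z^2)


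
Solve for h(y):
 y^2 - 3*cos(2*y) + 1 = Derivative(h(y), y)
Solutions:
 h(y) = C1 + y^3/3 + y - 3*sin(2*y)/2


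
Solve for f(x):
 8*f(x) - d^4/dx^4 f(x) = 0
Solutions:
 f(x) = C1*exp(-2^(3/4)*x) + C2*exp(2^(3/4)*x) + C3*sin(2^(3/4)*x) + C4*cos(2^(3/4)*x)


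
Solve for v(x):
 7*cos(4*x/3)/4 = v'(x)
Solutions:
 v(x) = C1 + 21*sin(4*x/3)/16


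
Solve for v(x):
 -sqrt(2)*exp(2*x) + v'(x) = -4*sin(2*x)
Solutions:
 v(x) = C1 + sqrt(2)*exp(2*x)/2 + 2*cos(2*x)


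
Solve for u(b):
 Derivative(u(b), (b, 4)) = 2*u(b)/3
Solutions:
 u(b) = C1*exp(-2^(1/4)*3^(3/4)*b/3) + C2*exp(2^(1/4)*3^(3/4)*b/3) + C3*sin(2^(1/4)*3^(3/4)*b/3) + C4*cos(2^(1/4)*3^(3/4)*b/3)


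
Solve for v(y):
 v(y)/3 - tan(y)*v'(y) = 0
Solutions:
 v(y) = C1*sin(y)^(1/3)


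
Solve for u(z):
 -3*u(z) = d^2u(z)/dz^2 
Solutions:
 u(z) = C1*sin(sqrt(3)*z) + C2*cos(sqrt(3)*z)


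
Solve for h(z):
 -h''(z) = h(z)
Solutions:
 h(z) = C1*sin(z) + C2*cos(z)


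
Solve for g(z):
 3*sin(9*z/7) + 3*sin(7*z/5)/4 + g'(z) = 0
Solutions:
 g(z) = C1 + 7*cos(9*z/7)/3 + 15*cos(7*z/5)/28


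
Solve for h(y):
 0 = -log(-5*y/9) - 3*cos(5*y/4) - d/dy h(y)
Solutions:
 h(y) = C1 - y*log(-y) - y*log(5) + y + 2*y*log(3) - 12*sin(5*y/4)/5


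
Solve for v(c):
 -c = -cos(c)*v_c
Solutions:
 v(c) = C1 + Integral(c/cos(c), c)


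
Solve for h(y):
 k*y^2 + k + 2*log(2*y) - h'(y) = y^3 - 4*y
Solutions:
 h(y) = C1 + k*y^3/3 + k*y - y^4/4 + 2*y^2 + 2*y*log(y) - 2*y + y*log(4)


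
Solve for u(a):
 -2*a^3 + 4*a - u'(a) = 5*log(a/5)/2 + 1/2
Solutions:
 u(a) = C1 - a^4/2 + 2*a^2 - 5*a*log(a)/2 + 2*a + 5*a*log(5)/2


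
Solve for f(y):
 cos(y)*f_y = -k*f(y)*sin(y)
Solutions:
 f(y) = C1*exp(k*log(cos(y)))


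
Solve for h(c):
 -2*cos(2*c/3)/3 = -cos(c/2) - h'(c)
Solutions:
 h(c) = C1 - 2*sin(c/2) + sin(2*c/3)


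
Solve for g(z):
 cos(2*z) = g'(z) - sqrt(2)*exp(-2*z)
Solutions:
 g(z) = C1 + sin(2*z)/2 - sqrt(2)*exp(-2*z)/2


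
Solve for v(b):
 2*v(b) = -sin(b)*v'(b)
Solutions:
 v(b) = C1*(cos(b) + 1)/(cos(b) - 1)


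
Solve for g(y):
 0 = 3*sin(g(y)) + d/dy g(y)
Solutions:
 g(y) = -acos((-C1 - exp(6*y))/(C1 - exp(6*y))) + 2*pi
 g(y) = acos((-C1 - exp(6*y))/(C1 - exp(6*y)))


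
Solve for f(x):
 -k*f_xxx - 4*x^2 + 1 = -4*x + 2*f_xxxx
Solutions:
 f(x) = C1 + C2*x + C3*x^2 + C4*exp(-k*x/2) - x^5/(15*k) + x^4*(1 + 4/k)/(6*k) + x^3*(1 - 8/k - 32/k^2)/(6*k)


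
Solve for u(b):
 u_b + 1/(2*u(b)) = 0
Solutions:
 u(b) = -sqrt(C1 - b)
 u(b) = sqrt(C1 - b)


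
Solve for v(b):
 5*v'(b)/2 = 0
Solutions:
 v(b) = C1


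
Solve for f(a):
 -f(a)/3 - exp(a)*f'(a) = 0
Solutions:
 f(a) = C1*exp(exp(-a)/3)


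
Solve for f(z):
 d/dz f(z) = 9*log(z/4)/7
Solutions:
 f(z) = C1 + 9*z*log(z)/7 - 18*z*log(2)/7 - 9*z/7


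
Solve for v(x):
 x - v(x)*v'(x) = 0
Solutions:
 v(x) = -sqrt(C1 + x^2)
 v(x) = sqrt(C1 + x^2)


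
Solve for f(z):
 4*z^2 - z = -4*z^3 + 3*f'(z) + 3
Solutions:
 f(z) = C1 + z^4/3 + 4*z^3/9 - z^2/6 - z


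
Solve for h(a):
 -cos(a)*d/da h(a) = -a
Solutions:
 h(a) = C1 + Integral(a/cos(a), a)


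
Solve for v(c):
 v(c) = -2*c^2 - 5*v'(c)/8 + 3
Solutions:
 v(c) = C1*exp(-8*c/5) - 2*c^2 + 5*c/2 + 23/16


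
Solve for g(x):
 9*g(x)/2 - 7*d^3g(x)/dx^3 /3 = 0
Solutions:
 g(x) = C3*exp(3*14^(2/3)*x/14) + (C1*sin(3*14^(2/3)*sqrt(3)*x/28) + C2*cos(3*14^(2/3)*sqrt(3)*x/28))*exp(-3*14^(2/3)*x/28)


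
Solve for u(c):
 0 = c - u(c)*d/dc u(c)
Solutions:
 u(c) = -sqrt(C1 + c^2)
 u(c) = sqrt(C1 + c^2)


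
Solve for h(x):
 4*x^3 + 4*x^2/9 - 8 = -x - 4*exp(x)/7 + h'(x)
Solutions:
 h(x) = C1 + x^4 + 4*x^3/27 + x^2/2 - 8*x + 4*exp(x)/7


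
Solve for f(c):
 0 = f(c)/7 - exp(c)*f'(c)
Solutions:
 f(c) = C1*exp(-exp(-c)/7)


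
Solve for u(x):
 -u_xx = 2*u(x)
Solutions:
 u(x) = C1*sin(sqrt(2)*x) + C2*cos(sqrt(2)*x)


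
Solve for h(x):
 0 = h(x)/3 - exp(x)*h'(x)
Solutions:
 h(x) = C1*exp(-exp(-x)/3)


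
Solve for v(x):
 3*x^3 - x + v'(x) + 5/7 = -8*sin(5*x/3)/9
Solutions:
 v(x) = C1 - 3*x^4/4 + x^2/2 - 5*x/7 + 8*cos(5*x/3)/15


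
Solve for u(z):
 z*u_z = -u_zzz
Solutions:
 u(z) = C1 + Integral(C2*airyai(-z) + C3*airybi(-z), z)


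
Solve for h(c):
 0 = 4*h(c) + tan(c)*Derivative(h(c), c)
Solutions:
 h(c) = C1/sin(c)^4


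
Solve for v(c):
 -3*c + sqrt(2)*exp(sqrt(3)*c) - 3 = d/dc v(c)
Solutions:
 v(c) = C1 - 3*c^2/2 - 3*c + sqrt(6)*exp(sqrt(3)*c)/3


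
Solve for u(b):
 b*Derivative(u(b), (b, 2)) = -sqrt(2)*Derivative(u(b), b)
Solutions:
 u(b) = C1 + C2*b^(1 - sqrt(2))


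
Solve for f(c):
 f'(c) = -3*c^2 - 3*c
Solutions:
 f(c) = C1 - c^3 - 3*c^2/2


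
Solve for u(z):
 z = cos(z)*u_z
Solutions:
 u(z) = C1 + Integral(z/cos(z), z)


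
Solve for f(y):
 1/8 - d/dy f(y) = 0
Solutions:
 f(y) = C1 + y/8


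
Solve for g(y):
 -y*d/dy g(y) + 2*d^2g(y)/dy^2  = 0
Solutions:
 g(y) = C1 + C2*erfi(y/2)


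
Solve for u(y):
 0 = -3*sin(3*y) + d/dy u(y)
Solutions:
 u(y) = C1 - cos(3*y)


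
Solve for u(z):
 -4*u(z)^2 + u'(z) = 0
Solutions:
 u(z) = -1/(C1 + 4*z)


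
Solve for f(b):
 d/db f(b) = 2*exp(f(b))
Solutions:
 f(b) = log(-1/(C1 + 2*b))


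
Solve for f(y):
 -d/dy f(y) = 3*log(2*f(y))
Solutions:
 Integral(1/(log(_y) + log(2)), (_y, f(y)))/3 = C1 - y


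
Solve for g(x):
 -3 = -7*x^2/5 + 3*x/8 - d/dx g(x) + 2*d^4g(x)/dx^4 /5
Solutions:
 g(x) = C1 + C4*exp(2^(2/3)*5^(1/3)*x/2) - 7*x^3/15 + 3*x^2/16 + 3*x + (C2*sin(2^(2/3)*sqrt(3)*5^(1/3)*x/4) + C3*cos(2^(2/3)*sqrt(3)*5^(1/3)*x/4))*exp(-2^(2/3)*5^(1/3)*x/4)


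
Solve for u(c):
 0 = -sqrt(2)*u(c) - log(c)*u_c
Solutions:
 u(c) = C1*exp(-sqrt(2)*li(c))


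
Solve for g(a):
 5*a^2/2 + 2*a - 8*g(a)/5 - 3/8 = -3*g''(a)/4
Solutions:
 g(a) = C1*exp(-4*sqrt(30)*a/15) + C2*exp(4*sqrt(30)*a/15) + 25*a^2/16 + 5*a/4 + 315/256


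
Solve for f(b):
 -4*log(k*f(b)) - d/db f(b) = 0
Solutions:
 li(k*f(b))/k = C1 - 4*b


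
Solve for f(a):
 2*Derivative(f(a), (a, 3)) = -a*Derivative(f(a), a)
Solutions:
 f(a) = C1 + Integral(C2*airyai(-2^(2/3)*a/2) + C3*airybi(-2^(2/3)*a/2), a)


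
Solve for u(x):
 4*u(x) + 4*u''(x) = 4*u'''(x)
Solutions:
 u(x) = C1*exp(x*(-2^(2/3)*(3*sqrt(93) + 29)^(1/3) - 2*2^(1/3)/(3*sqrt(93) + 29)^(1/3) + 4)/12)*sin(2^(1/3)*sqrt(3)*x*(-2^(1/3)*(3*sqrt(93) + 29)^(1/3) + 2/(3*sqrt(93) + 29)^(1/3))/12) + C2*exp(x*(-2^(2/3)*(3*sqrt(93) + 29)^(1/3) - 2*2^(1/3)/(3*sqrt(93) + 29)^(1/3) + 4)/12)*cos(2^(1/3)*sqrt(3)*x*(-2^(1/3)*(3*sqrt(93) + 29)^(1/3) + 2/(3*sqrt(93) + 29)^(1/3))/12) + C3*exp(x*(2*2^(1/3)/(3*sqrt(93) + 29)^(1/3) + 2 + 2^(2/3)*(3*sqrt(93) + 29)^(1/3))/6)


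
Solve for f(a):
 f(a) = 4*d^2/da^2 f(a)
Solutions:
 f(a) = C1*exp(-a/2) + C2*exp(a/2)


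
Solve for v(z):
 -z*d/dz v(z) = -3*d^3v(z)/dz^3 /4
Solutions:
 v(z) = C1 + Integral(C2*airyai(6^(2/3)*z/3) + C3*airybi(6^(2/3)*z/3), z)


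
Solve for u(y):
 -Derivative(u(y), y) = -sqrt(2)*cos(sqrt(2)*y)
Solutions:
 u(y) = C1 + sin(sqrt(2)*y)


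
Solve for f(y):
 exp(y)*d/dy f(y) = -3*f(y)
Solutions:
 f(y) = C1*exp(3*exp(-y))


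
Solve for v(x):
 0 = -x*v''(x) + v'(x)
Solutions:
 v(x) = C1 + C2*x^2


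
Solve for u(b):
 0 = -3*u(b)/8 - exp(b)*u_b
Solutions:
 u(b) = C1*exp(3*exp(-b)/8)


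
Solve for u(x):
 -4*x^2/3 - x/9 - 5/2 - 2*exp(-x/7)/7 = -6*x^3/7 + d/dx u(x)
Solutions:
 u(x) = C1 + 3*x^4/14 - 4*x^3/9 - x^2/18 - 5*x/2 + 2*exp(-x/7)


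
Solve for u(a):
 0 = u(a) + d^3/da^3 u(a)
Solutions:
 u(a) = C3*exp(-a) + (C1*sin(sqrt(3)*a/2) + C2*cos(sqrt(3)*a/2))*exp(a/2)


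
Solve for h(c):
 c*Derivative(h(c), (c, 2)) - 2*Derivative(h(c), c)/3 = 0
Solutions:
 h(c) = C1 + C2*c^(5/3)


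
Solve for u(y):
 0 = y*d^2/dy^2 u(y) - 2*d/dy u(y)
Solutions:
 u(y) = C1 + C2*y^3


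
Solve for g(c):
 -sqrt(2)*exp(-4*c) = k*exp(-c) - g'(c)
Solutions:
 g(c) = C1 - k*exp(-c) - sqrt(2)*exp(-4*c)/4


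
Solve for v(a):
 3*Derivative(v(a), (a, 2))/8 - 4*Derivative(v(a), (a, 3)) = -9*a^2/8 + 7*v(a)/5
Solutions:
 v(a) = C1*exp(a*(5*5^(1/3)/(64*sqrt(200634) + 28667)^(1/3) + 10 + 5^(2/3)*(64*sqrt(200634) + 28667)^(1/3))/320)*sin(sqrt(3)*5^(1/3)*a*(-5^(1/3)*(64*sqrt(200634) + 28667)^(1/3) + 5/(64*sqrt(200634) + 28667)^(1/3))/320) + C2*exp(a*(5*5^(1/3)/(64*sqrt(200634) + 28667)^(1/3) + 10 + 5^(2/3)*(64*sqrt(200634) + 28667)^(1/3))/320)*cos(sqrt(3)*5^(1/3)*a*(-5^(1/3)*(64*sqrt(200634) + 28667)^(1/3) + 5/(64*sqrt(200634) + 28667)^(1/3))/320) + C3*exp(a*(-5^(2/3)*(64*sqrt(200634) + 28667)^(1/3) - 5*5^(1/3)/(64*sqrt(200634) + 28667)^(1/3) + 5)/160) + 45*a^2/56 + 675/1568


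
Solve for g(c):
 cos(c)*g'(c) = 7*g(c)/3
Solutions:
 g(c) = C1*(sin(c) + 1)^(7/6)/(sin(c) - 1)^(7/6)


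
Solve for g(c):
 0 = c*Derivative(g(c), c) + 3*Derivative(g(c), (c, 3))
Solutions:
 g(c) = C1 + Integral(C2*airyai(-3^(2/3)*c/3) + C3*airybi(-3^(2/3)*c/3), c)


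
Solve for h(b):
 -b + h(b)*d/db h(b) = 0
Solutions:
 h(b) = -sqrt(C1 + b^2)
 h(b) = sqrt(C1 + b^2)


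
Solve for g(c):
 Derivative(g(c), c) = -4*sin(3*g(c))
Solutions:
 g(c) = -acos((-C1 - exp(24*c))/(C1 - exp(24*c)))/3 + 2*pi/3
 g(c) = acos((-C1 - exp(24*c))/(C1 - exp(24*c)))/3


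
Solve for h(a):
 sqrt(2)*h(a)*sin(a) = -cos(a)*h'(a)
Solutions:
 h(a) = C1*cos(a)^(sqrt(2))


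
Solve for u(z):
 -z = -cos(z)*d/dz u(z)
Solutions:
 u(z) = C1 + Integral(z/cos(z), z)


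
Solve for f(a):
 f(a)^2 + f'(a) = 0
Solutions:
 f(a) = 1/(C1 + a)


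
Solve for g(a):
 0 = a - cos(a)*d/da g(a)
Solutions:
 g(a) = C1 + Integral(a/cos(a), a)


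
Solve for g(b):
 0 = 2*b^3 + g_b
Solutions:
 g(b) = C1 - b^4/2


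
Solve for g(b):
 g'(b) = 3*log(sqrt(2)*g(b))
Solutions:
 -2*Integral(1/(2*log(_y) + log(2)), (_y, g(b)))/3 = C1 - b


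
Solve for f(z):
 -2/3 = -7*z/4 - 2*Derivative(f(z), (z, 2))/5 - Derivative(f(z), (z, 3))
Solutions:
 f(z) = C1 + C2*z + C3*exp(-2*z/5) - 35*z^3/48 + 605*z^2/96


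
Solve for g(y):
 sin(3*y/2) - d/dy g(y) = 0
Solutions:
 g(y) = C1 - 2*cos(3*y/2)/3


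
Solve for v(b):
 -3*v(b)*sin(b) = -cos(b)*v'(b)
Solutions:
 v(b) = C1/cos(b)^3


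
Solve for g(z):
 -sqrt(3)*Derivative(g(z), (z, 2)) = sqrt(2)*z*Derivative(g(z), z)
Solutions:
 g(z) = C1 + C2*erf(6^(3/4)*z/6)


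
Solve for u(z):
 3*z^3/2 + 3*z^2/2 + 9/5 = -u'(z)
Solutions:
 u(z) = C1 - 3*z^4/8 - z^3/2 - 9*z/5


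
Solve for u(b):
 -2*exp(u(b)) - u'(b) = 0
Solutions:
 u(b) = log(1/(C1 + 2*b))


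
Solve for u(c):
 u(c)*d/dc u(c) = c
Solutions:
 u(c) = -sqrt(C1 + c^2)
 u(c) = sqrt(C1 + c^2)


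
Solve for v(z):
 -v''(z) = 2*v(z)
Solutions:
 v(z) = C1*sin(sqrt(2)*z) + C2*cos(sqrt(2)*z)


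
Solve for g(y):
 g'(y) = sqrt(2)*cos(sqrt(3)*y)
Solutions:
 g(y) = C1 + sqrt(6)*sin(sqrt(3)*y)/3


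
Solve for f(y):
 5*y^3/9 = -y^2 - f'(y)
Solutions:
 f(y) = C1 - 5*y^4/36 - y^3/3


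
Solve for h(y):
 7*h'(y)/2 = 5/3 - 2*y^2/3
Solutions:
 h(y) = C1 - 4*y^3/63 + 10*y/21


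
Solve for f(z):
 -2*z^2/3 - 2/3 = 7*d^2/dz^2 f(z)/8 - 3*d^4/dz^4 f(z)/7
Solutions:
 f(z) = C1 + C2*z + C3*exp(-7*sqrt(6)*z/12) + C4*exp(7*sqrt(6)*z/12) - 4*z^4/63 - 776*z^2/1029


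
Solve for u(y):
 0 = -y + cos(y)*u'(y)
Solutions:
 u(y) = C1 + Integral(y/cos(y), y)


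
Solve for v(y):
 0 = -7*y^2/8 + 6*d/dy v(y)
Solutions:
 v(y) = C1 + 7*y^3/144


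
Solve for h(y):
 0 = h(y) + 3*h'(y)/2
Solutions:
 h(y) = C1*exp(-2*y/3)


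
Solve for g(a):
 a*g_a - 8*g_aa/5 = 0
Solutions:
 g(a) = C1 + C2*erfi(sqrt(5)*a/4)


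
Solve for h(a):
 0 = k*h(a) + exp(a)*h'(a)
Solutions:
 h(a) = C1*exp(k*exp(-a))


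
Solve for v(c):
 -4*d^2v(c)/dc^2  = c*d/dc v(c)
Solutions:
 v(c) = C1 + C2*erf(sqrt(2)*c/4)


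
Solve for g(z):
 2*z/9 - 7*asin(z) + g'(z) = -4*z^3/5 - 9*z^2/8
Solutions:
 g(z) = C1 - z^4/5 - 3*z^3/8 - z^2/9 + 7*z*asin(z) + 7*sqrt(1 - z^2)


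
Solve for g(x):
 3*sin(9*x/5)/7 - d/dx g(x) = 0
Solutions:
 g(x) = C1 - 5*cos(9*x/5)/21


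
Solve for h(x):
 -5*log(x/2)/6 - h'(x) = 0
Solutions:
 h(x) = C1 - 5*x*log(x)/6 + 5*x*log(2)/6 + 5*x/6


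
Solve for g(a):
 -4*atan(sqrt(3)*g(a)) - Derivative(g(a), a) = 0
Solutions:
 Integral(1/atan(sqrt(3)*_y), (_y, g(a))) = C1 - 4*a


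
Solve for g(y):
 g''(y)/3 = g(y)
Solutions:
 g(y) = C1*exp(-sqrt(3)*y) + C2*exp(sqrt(3)*y)


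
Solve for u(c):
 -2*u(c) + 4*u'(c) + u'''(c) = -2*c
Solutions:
 u(c) = C1*exp(c*(-3*(1 + sqrt(273)/9)^(1/3) + 4/(1 + sqrt(273)/9)^(1/3))/6)*sin(sqrt(3)*c*(4/(1 + sqrt(273)/9)^(1/3) + 3*(1 + sqrt(273)/9)^(1/3))/6) + C2*exp(c*(-3*(1 + sqrt(273)/9)^(1/3) + 4/(1 + sqrt(273)/9)^(1/3))/6)*cos(sqrt(3)*c*(4/(1 + sqrt(273)/9)^(1/3) + 3*(1 + sqrt(273)/9)^(1/3))/6) + C3*exp(c*(-4/(3*(1 + sqrt(273)/9)^(1/3)) + (1 + sqrt(273)/9)^(1/3))) + c + 2


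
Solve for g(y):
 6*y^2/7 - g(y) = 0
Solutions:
 g(y) = 6*y^2/7


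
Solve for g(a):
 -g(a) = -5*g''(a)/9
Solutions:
 g(a) = C1*exp(-3*sqrt(5)*a/5) + C2*exp(3*sqrt(5)*a/5)


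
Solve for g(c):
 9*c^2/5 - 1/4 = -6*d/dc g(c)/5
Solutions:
 g(c) = C1 - c^3/2 + 5*c/24


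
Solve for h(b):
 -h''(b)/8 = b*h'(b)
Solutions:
 h(b) = C1 + C2*erf(2*b)


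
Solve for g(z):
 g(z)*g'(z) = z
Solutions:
 g(z) = -sqrt(C1 + z^2)
 g(z) = sqrt(C1 + z^2)


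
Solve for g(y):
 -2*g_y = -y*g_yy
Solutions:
 g(y) = C1 + C2*y^3


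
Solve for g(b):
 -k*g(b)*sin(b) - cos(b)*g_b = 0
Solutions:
 g(b) = C1*exp(k*log(cos(b)))


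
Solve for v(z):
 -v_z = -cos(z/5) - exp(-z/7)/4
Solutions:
 v(z) = C1 + 5*sin(z/5) - 7*exp(-z/7)/4


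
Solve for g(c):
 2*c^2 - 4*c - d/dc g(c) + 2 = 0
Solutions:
 g(c) = C1 + 2*c^3/3 - 2*c^2 + 2*c


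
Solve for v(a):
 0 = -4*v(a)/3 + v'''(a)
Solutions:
 v(a) = C3*exp(6^(2/3)*a/3) + (C1*sin(2^(2/3)*3^(1/6)*a/2) + C2*cos(2^(2/3)*3^(1/6)*a/2))*exp(-6^(2/3)*a/6)


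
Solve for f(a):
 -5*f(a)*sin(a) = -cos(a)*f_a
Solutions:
 f(a) = C1/cos(a)^5


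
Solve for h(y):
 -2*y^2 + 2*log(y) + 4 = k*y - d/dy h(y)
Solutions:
 h(y) = C1 + k*y^2/2 + 2*y^3/3 - 2*y*log(y) - 2*y


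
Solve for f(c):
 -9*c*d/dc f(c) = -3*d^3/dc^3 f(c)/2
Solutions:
 f(c) = C1 + Integral(C2*airyai(6^(1/3)*c) + C3*airybi(6^(1/3)*c), c)


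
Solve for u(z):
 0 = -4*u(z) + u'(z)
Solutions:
 u(z) = C1*exp(4*z)


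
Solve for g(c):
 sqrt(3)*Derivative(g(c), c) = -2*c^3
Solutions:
 g(c) = C1 - sqrt(3)*c^4/6


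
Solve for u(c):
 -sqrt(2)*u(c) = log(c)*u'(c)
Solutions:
 u(c) = C1*exp(-sqrt(2)*li(c))


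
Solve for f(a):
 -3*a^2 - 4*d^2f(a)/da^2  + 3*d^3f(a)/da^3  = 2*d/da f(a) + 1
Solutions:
 f(a) = C1 + C2*exp(a*(2 - sqrt(10))/3) + C3*exp(a*(2 + sqrt(10))/3) - a^3/2 + 3*a^2 - 17*a


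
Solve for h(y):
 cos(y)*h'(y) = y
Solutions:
 h(y) = C1 + Integral(y/cos(y), y)


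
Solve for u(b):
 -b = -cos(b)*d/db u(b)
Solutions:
 u(b) = C1 + Integral(b/cos(b), b)


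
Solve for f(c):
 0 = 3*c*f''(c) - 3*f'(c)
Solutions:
 f(c) = C1 + C2*c^2


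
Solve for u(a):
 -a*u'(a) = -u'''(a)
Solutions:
 u(a) = C1 + Integral(C2*airyai(a) + C3*airybi(a), a)


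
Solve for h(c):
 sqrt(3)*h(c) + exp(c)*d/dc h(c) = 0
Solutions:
 h(c) = C1*exp(sqrt(3)*exp(-c))


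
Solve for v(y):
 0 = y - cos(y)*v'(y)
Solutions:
 v(y) = C1 + Integral(y/cos(y), y)


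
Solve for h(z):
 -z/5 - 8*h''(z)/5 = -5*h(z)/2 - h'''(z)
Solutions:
 h(z) = C1*exp(z*(128*2^(2/3)/(75*sqrt(38337) + 14827)^(1/3) + 32 + 2^(1/3)*(75*sqrt(38337) + 14827)^(1/3))/60)*sin(2^(1/3)*sqrt(3)*z*(-(75*sqrt(38337) + 14827)^(1/3) + 128*2^(1/3)/(75*sqrt(38337) + 14827)^(1/3))/60) + C2*exp(z*(128*2^(2/3)/(75*sqrt(38337) + 14827)^(1/3) + 32 + 2^(1/3)*(75*sqrt(38337) + 14827)^(1/3))/60)*cos(2^(1/3)*sqrt(3)*z*(-(75*sqrt(38337) + 14827)^(1/3) + 128*2^(1/3)/(75*sqrt(38337) + 14827)^(1/3))/60) + C3*exp(z*(-2^(1/3)*(75*sqrt(38337) + 14827)^(1/3) - 128*2^(2/3)/(75*sqrt(38337) + 14827)^(1/3) + 16)/30) + 2*z/25


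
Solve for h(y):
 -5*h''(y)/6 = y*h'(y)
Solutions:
 h(y) = C1 + C2*erf(sqrt(15)*y/5)


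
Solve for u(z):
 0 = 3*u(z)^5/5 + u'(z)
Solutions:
 u(z) = -5^(1/4)*(1/(C1 + 12*z))^(1/4)
 u(z) = 5^(1/4)*(1/(C1 + 12*z))^(1/4)
 u(z) = -5^(1/4)*I*(1/(C1 + 12*z))^(1/4)
 u(z) = 5^(1/4)*I*(1/(C1 + 12*z))^(1/4)


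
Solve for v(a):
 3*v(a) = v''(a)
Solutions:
 v(a) = C1*exp(-sqrt(3)*a) + C2*exp(sqrt(3)*a)


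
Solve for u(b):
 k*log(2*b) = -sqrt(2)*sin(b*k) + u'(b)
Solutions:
 u(b) = C1 + b*k*(log(b) - 1) + b*k*log(2) + sqrt(2)*Piecewise((-cos(b*k)/k, Ne(k, 0)), (0, True))


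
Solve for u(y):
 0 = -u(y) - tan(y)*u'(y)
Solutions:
 u(y) = C1/sin(y)


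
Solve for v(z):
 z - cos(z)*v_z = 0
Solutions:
 v(z) = C1 + Integral(z/cos(z), z)


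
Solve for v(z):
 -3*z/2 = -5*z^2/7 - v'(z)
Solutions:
 v(z) = C1 - 5*z^3/21 + 3*z^2/4


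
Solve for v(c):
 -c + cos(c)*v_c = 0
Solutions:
 v(c) = C1 + Integral(c/cos(c), c)


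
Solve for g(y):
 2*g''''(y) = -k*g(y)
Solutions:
 g(y) = C1*exp(-2^(3/4)*y*(-k)^(1/4)/2) + C2*exp(2^(3/4)*y*(-k)^(1/4)/2) + C3*exp(-2^(3/4)*I*y*(-k)^(1/4)/2) + C4*exp(2^(3/4)*I*y*(-k)^(1/4)/2)


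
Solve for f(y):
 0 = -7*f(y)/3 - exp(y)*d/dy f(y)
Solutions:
 f(y) = C1*exp(7*exp(-y)/3)


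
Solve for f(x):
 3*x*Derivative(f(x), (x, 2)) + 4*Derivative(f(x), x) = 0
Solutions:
 f(x) = C1 + C2/x^(1/3)


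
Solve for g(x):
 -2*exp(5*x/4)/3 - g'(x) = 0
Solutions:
 g(x) = C1 - 8*exp(5*x/4)/15


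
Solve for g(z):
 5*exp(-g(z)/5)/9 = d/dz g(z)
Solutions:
 g(z) = 5*log(C1 + z/9)


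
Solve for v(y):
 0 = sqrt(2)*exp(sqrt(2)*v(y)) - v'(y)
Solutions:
 v(y) = sqrt(2)*(2*log(-1/(C1 + sqrt(2)*y)) - log(2))/4


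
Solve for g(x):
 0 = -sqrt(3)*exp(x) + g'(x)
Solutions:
 g(x) = C1 + sqrt(3)*exp(x)


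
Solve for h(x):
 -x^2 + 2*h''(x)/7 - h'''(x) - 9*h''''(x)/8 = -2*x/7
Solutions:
 h(x) = C1 + C2*x + C3*exp(4*x*(-7 + 4*sqrt(7))/63) + C4*exp(-4*x*(7 + 4*sqrt(7))/63) + 7*x^4/24 + 47*x^3/12 + 1757*x^2/32


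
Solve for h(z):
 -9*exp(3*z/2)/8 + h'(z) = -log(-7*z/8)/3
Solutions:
 h(z) = C1 - z*log(-z)/3 + z*(-log(7)/3 + 1/3 + log(2)) + 3*exp(3*z/2)/4


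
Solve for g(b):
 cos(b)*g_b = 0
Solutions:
 g(b) = C1


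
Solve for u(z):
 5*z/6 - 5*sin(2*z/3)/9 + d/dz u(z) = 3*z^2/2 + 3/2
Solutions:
 u(z) = C1 + z^3/2 - 5*z^2/12 + 3*z/2 - 5*cos(2*z/3)/6


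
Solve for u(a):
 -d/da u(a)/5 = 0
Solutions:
 u(a) = C1


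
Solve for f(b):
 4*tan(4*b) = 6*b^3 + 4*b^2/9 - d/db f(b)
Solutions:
 f(b) = C1 + 3*b^4/2 + 4*b^3/27 + log(cos(4*b))


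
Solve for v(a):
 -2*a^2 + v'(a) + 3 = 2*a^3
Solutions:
 v(a) = C1 + a^4/2 + 2*a^3/3 - 3*a


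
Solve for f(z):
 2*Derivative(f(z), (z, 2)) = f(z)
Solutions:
 f(z) = C1*exp(-sqrt(2)*z/2) + C2*exp(sqrt(2)*z/2)


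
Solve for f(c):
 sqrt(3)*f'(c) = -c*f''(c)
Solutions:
 f(c) = C1 + C2*c^(1 - sqrt(3))


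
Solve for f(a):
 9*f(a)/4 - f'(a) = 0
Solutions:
 f(a) = C1*exp(9*a/4)


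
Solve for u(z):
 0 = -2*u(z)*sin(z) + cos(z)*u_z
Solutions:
 u(z) = C1/cos(z)^2


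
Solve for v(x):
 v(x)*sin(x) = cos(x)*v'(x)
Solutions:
 v(x) = C1/cos(x)


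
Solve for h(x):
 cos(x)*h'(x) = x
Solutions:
 h(x) = C1 + Integral(x/cos(x), x)


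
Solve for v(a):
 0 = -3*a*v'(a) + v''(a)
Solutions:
 v(a) = C1 + C2*erfi(sqrt(6)*a/2)


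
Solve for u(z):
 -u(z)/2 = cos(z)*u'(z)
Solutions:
 u(z) = C1*(sin(z) - 1)^(1/4)/(sin(z) + 1)^(1/4)


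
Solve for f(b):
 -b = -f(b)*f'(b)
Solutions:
 f(b) = -sqrt(C1 + b^2)
 f(b) = sqrt(C1 + b^2)


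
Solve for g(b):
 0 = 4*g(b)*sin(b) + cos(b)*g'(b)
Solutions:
 g(b) = C1*cos(b)^4


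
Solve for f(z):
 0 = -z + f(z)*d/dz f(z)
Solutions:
 f(z) = -sqrt(C1 + z^2)
 f(z) = sqrt(C1 + z^2)


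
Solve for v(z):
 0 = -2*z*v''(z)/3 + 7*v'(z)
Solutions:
 v(z) = C1 + C2*z^(23/2)


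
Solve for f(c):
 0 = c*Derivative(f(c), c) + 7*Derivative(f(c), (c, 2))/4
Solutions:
 f(c) = C1 + C2*erf(sqrt(14)*c/7)


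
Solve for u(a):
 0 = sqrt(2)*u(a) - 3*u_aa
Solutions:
 u(a) = C1*exp(-2^(1/4)*sqrt(3)*a/3) + C2*exp(2^(1/4)*sqrt(3)*a/3)


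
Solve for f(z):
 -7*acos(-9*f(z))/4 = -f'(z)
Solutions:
 Integral(1/acos(-9*_y), (_y, f(z))) = C1 + 7*z/4


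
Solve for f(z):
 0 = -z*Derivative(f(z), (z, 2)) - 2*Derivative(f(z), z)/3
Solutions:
 f(z) = C1 + C2*z^(1/3)


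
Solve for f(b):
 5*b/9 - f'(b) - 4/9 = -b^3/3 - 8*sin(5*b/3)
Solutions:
 f(b) = C1 + b^4/12 + 5*b^2/18 - 4*b/9 - 24*cos(5*b/3)/5


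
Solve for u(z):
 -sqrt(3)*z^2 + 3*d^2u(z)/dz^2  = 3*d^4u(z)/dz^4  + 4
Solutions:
 u(z) = C1 + C2*z + C3*exp(-z) + C4*exp(z) + sqrt(3)*z^4/36 + z^2*(sqrt(3) + 2)/3


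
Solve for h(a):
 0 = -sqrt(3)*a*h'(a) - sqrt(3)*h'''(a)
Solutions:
 h(a) = C1 + Integral(C2*airyai(-a) + C3*airybi(-a), a)


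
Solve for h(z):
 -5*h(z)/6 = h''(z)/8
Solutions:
 h(z) = C1*sin(2*sqrt(15)*z/3) + C2*cos(2*sqrt(15)*z/3)


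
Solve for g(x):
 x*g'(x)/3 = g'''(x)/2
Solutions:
 g(x) = C1 + Integral(C2*airyai(2^(1/3)*3^(2/3)*x/3) + C3*airybi(2^(1/3)*3^(2/3)*x/3), x)


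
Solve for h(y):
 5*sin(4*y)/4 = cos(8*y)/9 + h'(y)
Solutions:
 h(y) = C1 - sin(8*y)/72 - 5*cos(4*y)/16


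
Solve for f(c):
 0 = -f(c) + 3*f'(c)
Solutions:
 f(c) = C1*exp(c/3)


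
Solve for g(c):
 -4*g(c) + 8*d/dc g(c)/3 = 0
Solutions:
 g(c) = C1*exp(3*c/2)


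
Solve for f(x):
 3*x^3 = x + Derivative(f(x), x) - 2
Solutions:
 f(x) = C1 + 3*x^4/4 - x^2/2 + 2*x


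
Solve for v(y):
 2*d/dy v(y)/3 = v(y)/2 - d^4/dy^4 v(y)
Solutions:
 v(y) = (C1/sqrt(exp(sqrt(3)*y*sqrt(-6^(1/3)*(1 + sqrt(7))^(1/3) + 6^(2/3)/(1 + sqrt(7))^(1/3) + 2*2^(5/6)*3^(1/3)/sqrt(-6^(1/3)/(1 + sqrt(7))^(1/3) + (1 + sqrt(7))^(1/3)))/3)) + C2*sqrt(exp(sqrt(3)*y*sqrt(-6^(1/3)*(1 + sqrt(7))^(1/3) + 6^(2/3)/(1 + sqrt(7))^(1/3) + 2*2^(5/6)*3^(1/3)/sqrt(-6^(1/3)/(1 + sqrt(7))^(1/3) + (1 + sqrt(7))^(1/3)))/3)))*exp(-2^(1/6)*3^(2/3)*y*sqrt(-6^(1/3)/(1 + sqrt(7))^(1/3) + (1 + sqrt(7))^(1/3))/6) + (C3*sin(sqrt(3)*y*sqrt(-6^(2/3)/(1 + sqrt(7))^(1/3) + 6^(1/3)*(1 + sqrt(7))^(1/3) + 2*2^(5/6)*3^(1/3)/sqrt(-6^(1/3)/(1 + sqrt(7))^(1/3) + (1 + sqrt(7))^(1/3)))/6) + C4*cos(sqrt(3)*y*sqrt(-6^(2/3)/(1 + sqrt(7))^(1/3) + 6^(1/3)*(1 + sqrt(7))^(1/3) + 2*2^(5/6)*3^(1/3)/sqrt(-6^(1/3)/(1 + sqrt(7))^(1/3) + (1 + sqrt(7))^(1/3)))/6))*exp(2^(1/6)*3^(2/3)*y*sqrt(-6^(1/3)/(1 + sqrt(7))^(1/3) + (1 + sqrt(7))^(1/3))/6)


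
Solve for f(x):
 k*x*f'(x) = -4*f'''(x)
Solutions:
 f(x) = C1 + Integral(C2*airyai(2^(1/3)*x*(-k)^(1/3)/2) + C3*airybi(2^(1/3)*x*(-k)^(1/3)/2), x)


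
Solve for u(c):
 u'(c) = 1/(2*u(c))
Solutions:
 u(c) = -sqrt(C1 + c)
 u(c) = sqrt(C1 + c)


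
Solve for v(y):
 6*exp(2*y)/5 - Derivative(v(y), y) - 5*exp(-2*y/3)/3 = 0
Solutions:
 v(y) = C1 + 3*exp(2*y)/5 + 5*exp(-2*y/3)/2


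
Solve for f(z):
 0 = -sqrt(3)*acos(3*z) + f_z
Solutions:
 f(z) = C1 + sqrt(3)*(z*acos(3*z) - sqrt(1 - 9*z^2)/3)


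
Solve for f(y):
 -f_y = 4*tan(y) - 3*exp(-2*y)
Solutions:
 f(y) = C1 - 2*log(tan(y)^2 + 1) - 3*exp(-2*y)/2


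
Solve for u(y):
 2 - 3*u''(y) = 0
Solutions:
 u(y) = C1 + C2*y + y^2/3


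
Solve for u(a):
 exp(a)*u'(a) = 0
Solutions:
 u(a) = C1


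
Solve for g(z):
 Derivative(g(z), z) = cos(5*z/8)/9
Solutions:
 g(z) = C1 + 8*sin(5*z/8)/45


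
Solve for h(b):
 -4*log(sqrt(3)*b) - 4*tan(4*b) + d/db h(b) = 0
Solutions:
 h(b) = C1 + 4*b*log(b) - 4*b + 2*b*log(3) - log(cos(4*b))


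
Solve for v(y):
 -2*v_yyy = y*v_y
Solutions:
 v(y) = C1 + Integral(C2*airyai(-2^(2/3)*y/2) + C3*airybi(-2^(2/3)*y/2), y)


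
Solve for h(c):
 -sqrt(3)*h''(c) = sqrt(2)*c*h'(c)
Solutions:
 h(c) = C1 + C2*erf(6^(3/4)*c/6)


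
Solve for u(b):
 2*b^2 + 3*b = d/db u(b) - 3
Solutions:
 u(b) = C1 + 2*b^3/3 + 3*b^2/2 + 3*b


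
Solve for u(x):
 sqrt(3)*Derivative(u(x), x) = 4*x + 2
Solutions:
 u(x) = C1 + 2*sqrt(3)*x^2/3 + 2*sqrt(3)*x/3


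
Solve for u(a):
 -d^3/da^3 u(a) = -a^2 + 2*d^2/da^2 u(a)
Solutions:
 u(a) = C1 + C2*a + C3*exp(-2*a) + a^4/24 - a^3/12 + a^2/8


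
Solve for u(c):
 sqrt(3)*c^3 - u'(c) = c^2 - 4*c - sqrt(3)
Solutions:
 u(c) = C1 + sqrt(3)*c^4/4 - c^3/3 + 2*c^2 + sqrt(3)*c


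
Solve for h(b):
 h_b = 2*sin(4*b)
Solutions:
 h(b) = C1 - cos(4*b)/2


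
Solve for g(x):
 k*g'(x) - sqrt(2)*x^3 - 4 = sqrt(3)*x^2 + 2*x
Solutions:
 g(x) = C1 + sqrt(2)*x^4/(4*k) + sqrt(3)*x^3/(3*k) + x^2/k + 4*x/k


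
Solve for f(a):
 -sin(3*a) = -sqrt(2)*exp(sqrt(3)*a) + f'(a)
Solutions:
 f(a) = C1 + sqrt(6)*exp(sqrt(3)*a)/3 + cos(3*a)/3


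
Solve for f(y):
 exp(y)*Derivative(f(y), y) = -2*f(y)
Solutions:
 f(y) = C1*exp(2*exp(-y))


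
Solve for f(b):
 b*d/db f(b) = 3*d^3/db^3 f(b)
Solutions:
 f(b) = C1 + Integral(C2*airyai(3^(2/3)*b/3) + C3*airybi(3^(2/3)*b/3), b)


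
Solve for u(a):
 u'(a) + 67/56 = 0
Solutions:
 u(a) = C1 - 67*a/56


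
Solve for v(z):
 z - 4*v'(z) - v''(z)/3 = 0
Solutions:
 v(z) = C1 + C2*exp(-12*z) + z^2/8 - z/48


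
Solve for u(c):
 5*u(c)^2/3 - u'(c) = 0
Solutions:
 u(c) = -3/(C1 + 5*c)


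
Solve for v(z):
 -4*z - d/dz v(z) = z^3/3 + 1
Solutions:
 v(z) = C1 - z^4/12 - 2*z^2 - z


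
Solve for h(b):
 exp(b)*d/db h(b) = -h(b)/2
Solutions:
 h(b) = C1*exp(exp(-b)/2)


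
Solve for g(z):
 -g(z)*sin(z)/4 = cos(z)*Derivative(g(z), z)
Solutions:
 g(z) = C1*cos(z)^(1/4)


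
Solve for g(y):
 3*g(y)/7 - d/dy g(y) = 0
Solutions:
 g(y) = C1*exp(3*y/7)


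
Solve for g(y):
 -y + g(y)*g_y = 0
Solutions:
 g(y) = -sqrt(C1 + y^2)
 g(y) = sqrt(C1 + y^2)


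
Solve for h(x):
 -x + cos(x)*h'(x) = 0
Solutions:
 h(x) = C1 + Integral(x/cos(x), x)


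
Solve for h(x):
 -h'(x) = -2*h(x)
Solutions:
 h(x) = C1*exp(2*x)


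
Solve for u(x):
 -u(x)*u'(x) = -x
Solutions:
 u(x) = -sqrt(C1 + x^2)
 u(x) = sqrt(C1 + x^2)


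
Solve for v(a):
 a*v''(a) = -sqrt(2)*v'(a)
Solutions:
 v(a) = C1 + C2*a^(1 - sqrt(2))
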